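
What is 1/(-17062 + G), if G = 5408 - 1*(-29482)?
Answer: 1/17828 ≈ 5.6092e-5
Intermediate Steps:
G = 34890 (G = 5408 + 29482 = 34890)
1/(-17062 + G) = 1/(-17062 + 34890) = 1/17828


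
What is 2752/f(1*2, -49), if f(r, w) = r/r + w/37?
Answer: -25456/3 ≈ -8485.3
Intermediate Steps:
f(r, w) = 1 + w/37 (f(r, w) = 1 + w*(1/37) = 1 + w/37)
2752/f(1*2, -49) = 2752/(1 + (1/37)*(-49)) = 2752/(1 - 49/37) = 2752/(-12/37) = 2752*(-37/12) = -25456/3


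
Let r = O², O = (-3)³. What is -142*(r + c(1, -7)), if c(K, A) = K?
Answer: -103660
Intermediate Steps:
O = -27
r = 729 (r = (-27)² = 729)
-142*(r + c(1, -7)) = -142*(729 + 1) = -142*730 = -103660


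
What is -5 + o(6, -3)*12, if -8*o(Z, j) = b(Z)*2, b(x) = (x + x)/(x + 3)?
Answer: -9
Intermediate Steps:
b(x) = 2*x/(3 + x) (b(x) = (2*x)/(3 + x) = 2*x/(3 + x))
o(Z, j) = -Z/(2*(3 + Z)) (o(Z, j) = -2*Z/(3 + Z)*2/8 = -Z/(2*(3 + Z)))
-5 + o(6, -3)*12 = -5 - 1*6/(6 + 2*6)*12 = -5 - 1*6/(6 + 12)*12 = -5 - 1*6/18*12 = -5 - 1*6*1/18*12 = -5 - ⅓*12 = -5 - 4 = -9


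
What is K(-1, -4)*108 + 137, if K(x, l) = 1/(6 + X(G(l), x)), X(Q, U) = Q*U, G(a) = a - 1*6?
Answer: 575/4 ≈ 143.75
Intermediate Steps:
G(a) = -6 + a (G(a) = a - 6 = -6 + a)
K(x, l) = 1/(6 + x*(-6 + l)) (K(x, l) = 1/(6 + (-6 + l)*x) = 1/(6 + x*(-6 + l)))
K(-1, -4)*108 + 137 = 108/(6 - (-6 - 4)) + 137 = 108/(6 - 1*(-10)) + 137 = 108/(6 + 10) + 137 = 108/16 + 137 = (1/16)*108 + 137 = 27/4 + 137 = 575/4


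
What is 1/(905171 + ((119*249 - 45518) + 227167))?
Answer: 1/1116451 ≈ 8.9569e-7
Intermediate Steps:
1/(905171 + ((119*249 - 45518) + 227167)) = 1/(905171 + ((29631 - 45518) + 227167)) = 1/(905171 + (-15887 + 227167)) = 1/(905171 + 211280) = 1/1116451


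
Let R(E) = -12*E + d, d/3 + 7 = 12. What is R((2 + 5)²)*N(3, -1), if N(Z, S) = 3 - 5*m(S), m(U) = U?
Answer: -4584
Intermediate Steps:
d = 15 (d = -21 + 3*12 = -21 + 36 = 15)
N(Z, S) = 3 - 5*S
R(E) = 15 - 12*E (R(E) = -12*E + 15 = 15 - 12*E)
R((2 + 5)²)*N(3, -1) = (15 - 12*(2 + 5)²)*(3 - 5*(-1)) = (15 - 12*7²)*(3 + 5) = (15 - 12*49)*8 = (15 - 588)*8 = -573*8 = -4584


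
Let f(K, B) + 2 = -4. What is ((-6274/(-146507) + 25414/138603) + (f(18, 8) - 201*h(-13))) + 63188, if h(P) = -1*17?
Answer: 1352384514032999/20306309721 ≈ 66599.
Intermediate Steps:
h(P) = -17
f(K, B) = -6 (f(K, B) = -2 - 4 = -6)
((-6274/(-146507) + 25414/138603) + (f(18, 8) - 201*h(-13))) + 63188 = ((-6274/(-146507) + 25414/138603) + (-6 - 201*(-17))) + 63188 = ((-6274*(-1/146507) + 25414*(1/138603)) + (-6 + 3417)) + 63188 = ((6274/146507 + 25414/138603) + 3411) + 63188 = (4592924120/20306309721 + 3411) + 63188 = 69269415382451/20306309721 + 63188 = 1352384514032999/20306309721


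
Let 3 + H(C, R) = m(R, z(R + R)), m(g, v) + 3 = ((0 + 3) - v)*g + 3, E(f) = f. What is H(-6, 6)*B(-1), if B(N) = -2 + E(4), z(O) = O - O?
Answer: 30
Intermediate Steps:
z(O) = 0
B(N) = 2 (B(N) = -2 + 4 = 2)
m(g, v) = g*(3 - v) (m(g, v) = -3 + (((0 + 3) - v)*g + 3) = -3 + ((3 - v)*g + 3) = -3 + (g*(3 - v) + 3) = -3 + (3 + g*(3 - v)) = g*(3 - v))
H(C, R) = -3 + 3*R (H(C, R) = -3 + R*(3 - 1*0) = -3 + R*(3 + 0) = -3 + R*3 = -3 + 3*R)
H(-6, 6)*B(-1) = (-3 + 3*6)*2 = (-3 + 18)*2 = 15*2 = 30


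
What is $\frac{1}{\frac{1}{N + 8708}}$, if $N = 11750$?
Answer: $20458$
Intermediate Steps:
$\frac{1}{\frac{1}{N + 8708}} = \frac{1}{\frac{1}{11750 + 8708}} = \frac{1}{\frac{1}{20458}} = 20458$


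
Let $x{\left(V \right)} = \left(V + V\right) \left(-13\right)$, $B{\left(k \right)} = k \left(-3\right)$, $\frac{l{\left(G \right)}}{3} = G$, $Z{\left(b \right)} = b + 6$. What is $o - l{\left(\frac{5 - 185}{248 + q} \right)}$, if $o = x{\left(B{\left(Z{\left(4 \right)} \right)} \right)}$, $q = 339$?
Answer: $\frac{458400}{587} \approx 780.92$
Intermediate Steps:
$Z{\left(b \right)} = 6 + b$
$l{\left(G \right)} = 3 G$
$B{\left(k \right)} = - 3 k$
$x{\left(V \right)} = - 26 V$ ($x{\left(V \right)} = 2 V \left(-13\right) = - 26 V$)
$o = 780$ ($o = - 26 \left(- 3 \left(6 + 4\right)\right) = - 26 \left(\left(-3\right) 10\right) = \left(-26\right) \left(-30\right) = 780$)
$o - l{\left(\frac{5 - 185}{248 + q} \right)} = 780 - 3 \frac{5 - 185}{248 + 339} = 780 - 3 \left(- \frac{180}{587}\right) = 780 - - \frac{540}{587} = 780 + \frac{540}{587} = \frac{458400}{587}$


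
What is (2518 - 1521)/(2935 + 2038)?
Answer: 997/4973 ≈ 0.20048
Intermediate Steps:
(2518 - 1521)/(2935 + 2038) = 997/4973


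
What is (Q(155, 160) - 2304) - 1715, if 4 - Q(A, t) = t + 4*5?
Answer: -4195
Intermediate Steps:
Q(A, t) = -16 - t (Q(A, t) = 4 - (t + 4*5) = 4 - (t + 20) = 4 - (20 + t) = 4 + (-20 - t) = -16 - t)
(Q(155, 160) - 2304) - 1715 = ((-16 - 1*160) - 2304) - 1715 = ((-16 - 160) - 2304) - 1715 = (-176 - 2304) - 1715 = -2480 - 1715 = -4195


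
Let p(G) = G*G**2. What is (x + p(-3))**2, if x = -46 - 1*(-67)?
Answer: 36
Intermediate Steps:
p(G) = G**3
x = 21 (x = -46 + 67 = 21)
(x + p(-3))**2 = (21 + (-3)**3)**2 = (21 - 27)**2 = (-6)**2 = 36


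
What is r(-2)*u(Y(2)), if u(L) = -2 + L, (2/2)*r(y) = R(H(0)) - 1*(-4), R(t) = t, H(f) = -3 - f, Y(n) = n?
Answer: 0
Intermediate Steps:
r(y) = 1 (r(y) = (-3 - 1*0) - 1*(-4) = (-3 + 0) + 4 = -3 + 4 = 1)
r(-2)*u(Y(2)) = 1*(-2 + 2) = 1*0 = 0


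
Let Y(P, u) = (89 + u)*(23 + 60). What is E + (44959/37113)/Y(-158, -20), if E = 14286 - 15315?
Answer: -218709944420/212546151 ≈ -1029.0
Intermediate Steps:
Y(P, u) = 7387 + 83*u (Y(P, u) = (89 + u)*83 = 7387 + 83*u)
E = -1029
E + (44959/37113)/Y(-158, -20) = -1029 + (44959/37113)/(7387 + 83*(-20)) = -1029 + (44959*(1/37113))/(7387 - 1660) = -1029 + (44959/37113)/5727 = -1029 + (44959/37113)*(1/5727) = -1029 + 44959/212546151 = -218709944420/212546151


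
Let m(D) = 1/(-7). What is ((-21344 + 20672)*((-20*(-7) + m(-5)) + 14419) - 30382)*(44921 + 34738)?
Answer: -781768168506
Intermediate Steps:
m(D) = -1/7
((-21344 + 20672)*((-20*(-7) + m(-5)) + 14419) - 30382)*(44921 + 34738) = ((-21344 + 20672)*((-20*(-7) - 1/7) + 14419) - 30382)*(44921 + 34738) = (-672*((140 - 1/7) + 14419) - 30382)*79659 = (-672*(979/7 + 14419) - 30382)*79659 = (-672*101912/7 - 30382)*79659 = (-9783552 - 30382)*79659 = -9813934*79659 = -781768168506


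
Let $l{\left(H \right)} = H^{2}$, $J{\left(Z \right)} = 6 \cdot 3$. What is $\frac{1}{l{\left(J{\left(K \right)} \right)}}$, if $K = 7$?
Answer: $\frac{1}{324} \approx 0.0030864$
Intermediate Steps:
$J{\left(Z \right)} = 18$
$\frac{1}{l{\left(J{\left(K \right)} \right)}} = \frac{1}{18^{2}} = \frac{1}{324}$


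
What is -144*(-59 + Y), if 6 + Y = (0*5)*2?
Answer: 9360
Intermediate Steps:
Y = -6 (Y = -6 + (0*5)*2 = -6 + 0*2 = -6 + 0 = -6)
-144*(-59 + Y) = -144*(-59 - 6) = -144*(-65) = 9360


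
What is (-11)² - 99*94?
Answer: -9185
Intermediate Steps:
(-11)² - 99*94 = 121 - 9306 = -9185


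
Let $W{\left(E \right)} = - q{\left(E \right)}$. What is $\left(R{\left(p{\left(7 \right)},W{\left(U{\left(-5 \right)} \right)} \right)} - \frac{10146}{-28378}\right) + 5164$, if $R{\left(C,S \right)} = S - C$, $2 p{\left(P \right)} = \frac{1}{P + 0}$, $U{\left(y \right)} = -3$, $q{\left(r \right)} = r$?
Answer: $\frac{146637245}{28378} \approx 5167.3$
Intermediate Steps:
$p{\left(P \right)} = \frac{1}{2 P}$ ($p{\left(P \right)} = \frac{1}{2 \left(P + 0\right)} = \frac{1}{2 P}$)
$W{\left(E \right)} = - E$
$\left(R{\left(p{\left(7 \right)},W{\left(U{\left(-5 \right)} \right)} \right)} - \frac{10146}{-28378}\right) + 5164 = \left(\left(\left(-1\right) \left(-3\right) - \frac{1}{2 \cdot 7}\right) - \frac{10146}{-28378}\right) + 5164 = \left(\left(3 - \frac{1}{2} \cdot \frac{1}{7}\right) - - \frac{5073}{14189}\right) + 5164 = \left(\left(3 - \frac{1}{14}\right) + \frac{5073}{14189}\right) + 5164 = \left(\frac{41}{14} + \frac{5073}{14189}\right) + 5164 = \frac{93253}{28378} + 5164 = \frac{146637245}{28378}$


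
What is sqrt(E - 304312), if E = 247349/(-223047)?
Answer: I*sqrt(1682174030980179)/74349 ≈ 551.65*I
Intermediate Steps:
E = -247349/223047 (E = 247349*(-1/223047) = -247349/223047 ≈ -1.1090)
sqrt(E - 304312) = sqrt(-247349/223047 - 304312) = sqrt(-67876126013/223047) = I*sqrt(1682174030980179)/74349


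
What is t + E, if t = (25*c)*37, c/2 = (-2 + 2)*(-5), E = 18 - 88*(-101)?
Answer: 8906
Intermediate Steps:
E = 8906 (E = 18 + 8888 = 8906)
c = 0 (c = 2*((-2 + 2)*(-5)) = 2*(0*(-5)) = 2*0 = 0)
t = 0 (t = (25*0)*37 = 0*37 = 0)
t + E = 0 + 8906 = 8906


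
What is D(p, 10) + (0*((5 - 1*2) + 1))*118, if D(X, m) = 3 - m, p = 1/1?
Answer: -7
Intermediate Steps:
p = 1 (p = 1*1 = 1)
D(p, 10) + (0*((5 - 1*2) + 1))*118 = (3 - 1*10) + (0*((5 - 1*2) + 1))*118 = (3 - 10) + (0*((5 - 2) + 1))*118 = -7 + (0*(3 + 1))*118 = -7 + (0*4)*118 = -7 + 0*118 = -7 + 0 = -7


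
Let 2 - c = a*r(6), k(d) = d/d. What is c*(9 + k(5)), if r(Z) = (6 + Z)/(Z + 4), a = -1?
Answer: 32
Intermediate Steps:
k(d) = 1
r(Z) = (6 + Z)/(4 + Z)
c = 16/5 (c = 2 - (-1)*(6 + 6)/(4 + 6) = 2 - (-1)*12/10 = 2 - (-1)*(1/10)*12 = 2 - (-1)*6/5 = 2 - 1*(-6/5) = 2 + 6/5 = 16/5 ≈ 3.2000)
c*(9 + k(5)) = 16*(9 + 1)/5 = (16/5)*10 = 32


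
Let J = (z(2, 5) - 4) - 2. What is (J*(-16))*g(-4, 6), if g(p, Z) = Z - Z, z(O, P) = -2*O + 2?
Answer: 0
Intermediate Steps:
z(O, P) = 2 - 2*O
g(p, Z) = 0
J = -8 (J = ((2 - 2*2) - 4) - 2 = ((2 - 4) - 4) - 2 = (-2 - 4) - 2 = -6 - 2 = -8)
(J*(-16))*g(-4, 6) = -8*(-16)*0 = 128*0 = 0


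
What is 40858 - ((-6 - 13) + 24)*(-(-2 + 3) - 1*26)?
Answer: 40993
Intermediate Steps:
40858 - ((-6 - 13) + 24)*(-(-2 + 3) - 1*26) = 40858 - (-19 + 24)*(-1*1 - 26) = 40858 - 5*(-1 - 26) = 40858 - 5*(-27) = 40858 - 1*(-135) = 40858 + 135 = 40993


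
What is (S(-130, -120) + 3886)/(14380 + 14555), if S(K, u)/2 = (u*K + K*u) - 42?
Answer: 66202/28935 ≈ 2.2880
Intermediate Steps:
S(K, u) = -84 + 4*K*u (S(K, u) = 2*((u*K + K*u) - 42) = 2*((K*u + K*u) - 42) = 2*(2*K*u - 42) = 2*(-42 + 2*K*u) = -84 + 4*K*u)
(S(-130, -120) + 3886)/(14380 + 14555) = ((-84 + 4*(-130)*(-120)) + 3886)/(14380 + 14555) = ((-84 + 62400) + 3886)/28935 = (62316 + 3886)*(1/28935) = 66202*(1/28935) = 66202/28935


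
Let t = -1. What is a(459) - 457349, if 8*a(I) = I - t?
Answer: -914583/2 ≈ -4.5729e+5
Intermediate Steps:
a(I) = ⅛ + I/8 (a(I) = (I - 1*(-1))/8 = (I + 1)/8 = (1 + I)/8 = ⅛ + I/8)
a(459) - 457349 = (⅛ + (⅛)*459) - 457349 = (⅛ + 459/8) - 457349 = 115/2 - 457349 = -914583/2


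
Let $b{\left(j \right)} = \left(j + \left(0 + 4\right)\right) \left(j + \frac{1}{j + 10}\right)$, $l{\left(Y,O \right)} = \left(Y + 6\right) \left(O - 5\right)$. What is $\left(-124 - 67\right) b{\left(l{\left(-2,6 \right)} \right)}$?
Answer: $- \frac{43548}{7} \approx -6221.1$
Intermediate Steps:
$l{\left(Y,O \right)} = \left(-5 + O\right) \left(6 + Y\right)$ ($l{\left(Y,O \right)} = \left(6 + Y\right) \left(-5 + O\right) = \left(-5 + O\right) \left(6 + Y\right)$)
$b{\left(j \right)} = \left(4 + j\right) \left(j + \frac{1}{10 + j}\right)$ ($b{\left(j \right)} = \left(j + 4\right) \left(j + \frac{1}{10 + j}\right) = \left(4 + j\right) \left(j + \frac{1}{10 + j}\right)$)
$\left(-124 - 67\right) b{\left(l{\left(-2,6 \right)} \right)} = \left(-124 - 67\right) \frac{4 + \left(-30 - -10 + 6 \cdot 6 + 6 \left(-2\right)\right)^{3} + 14 \left(-30 - -10 + 6 \cdot 6 + 6 \left(-2\right)\right)^{2} + 41 \left(-30 - -10 + 6 \cdot 6 + 6 \left(-2\right)\right)}{10 + \left(-30 - -10 + 6 \cdot 6 + 6 \left(-2\right)\right)} = - 191 \frac{4 + \left(-30 + 10 + 36 - 12\right)^{3} + 14 \left(-30 + 10 + 36 - 12\right)^{2} + 41 \left(-30 + 10 + 36 - 12\right)}{10 + \left(-30 + 10 + 36 - 12\right)} = - 191 \frac{4 + 4^{3} + 14 \cdot 4^{2} + 41 \cdot 4}{10 + 4} = - 191 \frac{4 + 64 + 14 \cdot 16 + 164}{14} = - 191 \frac{4 + 64 + 224 + 164}{14} = - 191 \cdot \frac{1}{14} \cdot 456 = \left(-191\right) \frac{228}{7} = - \frac{43548}{7}$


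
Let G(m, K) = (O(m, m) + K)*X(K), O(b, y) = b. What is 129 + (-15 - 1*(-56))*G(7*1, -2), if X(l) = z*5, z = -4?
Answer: -3971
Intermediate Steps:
X(l) = -20 (X(l) = -4*5 = -20)
G(m, K) = -20*K - 20*m (G(m, K) = (m + K)*(-20) = (K + m)*(-20) = -20*K - 20*m)
129 + (-15 - 1*(-56))*G(7*1, -2) = 129 + (-15 - 1*(-56))*(-20*(-2) - 140) = 129 + (-15 + 56)*(40 - 20*7) = 129 + 41*(40 - 140) = 129 + 41*(-100) = 129 - 4100 = -3971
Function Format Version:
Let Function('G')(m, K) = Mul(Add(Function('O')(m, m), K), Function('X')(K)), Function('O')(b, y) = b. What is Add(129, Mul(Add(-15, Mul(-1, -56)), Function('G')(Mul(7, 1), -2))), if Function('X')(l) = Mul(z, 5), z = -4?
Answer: -3971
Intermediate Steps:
Function('X')(l) = -20 (Function('X')(l) = Mul(-4, 5) = -20)
Function('G')(m, K) = Add(Mul(-20, K), Mul(-20, m)) (Function('G')(m, K) = Mul(Add(m, K), -20) = Mul(Add(K, m), -20) = Add(Mul(-20, K), Mul(-20, m)))
Add(129, Mul(Add(-15, Mul(-1, -56)), Function('G')(Mul(7, 1), -2))) = Add(129, Mul(Add(-15, Mul(-1, -56)), Add(Mul(-20, -2), Mul(-20, Mul(7, 1))))) = Add(129, Mul(Add(-15, 56), Add(40, Mul(-20, 7)))) = Add(129, Mul(41, Add(40, -140))) = Add(129, Mul(41, -100)) = Add(129, -4100) = -3971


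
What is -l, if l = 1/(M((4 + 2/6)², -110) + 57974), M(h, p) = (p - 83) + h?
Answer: -9/520198 ≈ -1.7301e-5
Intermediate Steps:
M(h, p) = -83 + h + p (M(h, p) = (-83 + p) + h = -83 + h + p)
l = 9/520198 (l = 1/((-83 + (4 + 2/6)² - 110) + 57974) = 1/((-83 + (4 + 2*(⅙))² - 110) + 57974) = 1/((-83 + (4 + ⅓)² - 110) + 57974) = 1/((-83 + (13/3)² - 110) + 57974) = 1/((-83 + 169/9 - 110) + 57974) = 1/(-1568/9 + 57974) = 1/(520198/9) = 9/520198 ≈ 1.7301e-5)
-l = -1*9/520198 = -9/520198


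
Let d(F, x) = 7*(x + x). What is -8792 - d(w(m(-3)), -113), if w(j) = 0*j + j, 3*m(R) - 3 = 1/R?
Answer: -7210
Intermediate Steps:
m(R) = 1 + 1/(3*R)
w(j) = j (w(j) = 0 + j = j)
d(F, x) = 14*x (d(F, x) = 7*(2*x) = 14*x)
-8792 - d(w(m(-3)), -113) = -8792 - 14*(-113) = -8792 - 1*(-1582) = -8792 + 1582 = -7210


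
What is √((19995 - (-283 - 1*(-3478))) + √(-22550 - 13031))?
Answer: √(16800 + I*√35581) ≈ 129.62 + 0.7276*I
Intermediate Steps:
√((19995 - (-283 - 1*(-3478))) + √(-22550 - 13031)) = √((19995 - (-283 + 3478)) + √(-35581)) = √((19995 - 1*3195) + I*√35581) = √((19995 - 3195) + I*√35581) = √(16800 + I*√35581)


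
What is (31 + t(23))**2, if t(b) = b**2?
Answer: 313600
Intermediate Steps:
(31 + t(23))**2 = (31 + 23**2)**2 = (31 + 529)**2 = 560**2 = 313600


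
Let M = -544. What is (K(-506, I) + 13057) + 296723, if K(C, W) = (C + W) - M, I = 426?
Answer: 310244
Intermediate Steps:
K(C, W) = 544 + C + W (K(C, W) = (C + W) - 1*(-544) = (C + W) + 544 = 544 + C + W)
(K(-506, I) + 13057) + 296723 = ((544 - 506 + 426) + 13057) + 296723 = (464 + 13057) + 296723 = 13521 + 296723 = 310244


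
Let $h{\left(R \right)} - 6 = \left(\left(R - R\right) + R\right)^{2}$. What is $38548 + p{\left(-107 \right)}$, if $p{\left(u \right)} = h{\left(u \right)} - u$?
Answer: $50110$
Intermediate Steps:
$h{\left(R \right)} = 6 + R^{2}$ ($h{\left(R \right)} = 6 + \left(\left(R - R\right) + R\right)^{2} = 6 + \left(0 + R\right)^{2} = 6 + R^{2}$)
$p{\left(u \right)} = 6 + u^{2} - u$ ($p{\left(u \right)} = \left(6 + u^{2}\right) - u = 6 + u^{2} - u$)
$38548 + p{\left(-107 \right)} = 38548 + \left(6 + \left(-107\right)^{2} - -107\right) = 38548 + \left(6 + 11449 + 107\right) = 38548 + 11562 = 50110$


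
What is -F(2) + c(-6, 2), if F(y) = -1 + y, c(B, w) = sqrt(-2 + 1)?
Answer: -1 + I ≈ -1.0 + 1.0*I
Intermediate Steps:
c(B, w) = I (c(B, w) = sqrt(-1) = I)
-F(2) + c(-6, 2) = -(-1 + 2) + I = -1*1 + I = -1 + I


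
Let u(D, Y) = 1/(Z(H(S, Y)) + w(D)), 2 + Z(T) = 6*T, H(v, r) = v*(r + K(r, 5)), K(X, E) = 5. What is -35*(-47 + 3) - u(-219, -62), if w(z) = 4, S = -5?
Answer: 2636479/1712 ≈ 1540.0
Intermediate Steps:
H(v, r) = v*(5 + r) (H(v, r) = v*(r + 5) = v*(5 + r))
Z(T) = -2 + 6*T
u(D, Y) = 1/(-148 - 30*Y) (u(D, Y) = 1/((-2 + 6*(-5*(5 + Y))) + 4) = 1/((-2 + 6*(-25 - 5*Y)) + 4) = 1/((-2 + (-150 - 30*Y)) + 4) = 1/((-152 - 30*Y) + 4) = 1/(-148 - 30*Y))
-35*(-47 + 3) - u(-219, -62) = -35*(-47 + 3) - 1/(2*(-74 - 15*(-62))) = -35*(-44) - 1/(2*(-74 + 930)) = 1540 - 1/(2*856) = 1540 - 1*1/1712 = 1540 - 1/1712 = 2636479/1712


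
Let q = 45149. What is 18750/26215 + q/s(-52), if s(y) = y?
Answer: -18193939/20972 ≈ -867.54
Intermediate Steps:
18750/26215 + q/s(-52) = 18750/26215 + 45149/(-52) = 18750*(1/26215) + 45149*(-1/52) = 3750/5243 - 3473/4 = -18193939/20972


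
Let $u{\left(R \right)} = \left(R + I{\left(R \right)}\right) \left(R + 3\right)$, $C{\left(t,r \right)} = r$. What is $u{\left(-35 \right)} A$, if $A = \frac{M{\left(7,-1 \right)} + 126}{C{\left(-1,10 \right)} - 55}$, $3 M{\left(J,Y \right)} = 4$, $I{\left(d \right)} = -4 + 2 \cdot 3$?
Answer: $- \frac{134464}{45} \approx -2988.1$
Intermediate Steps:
$I{\left(d \right)} = 2$ ($I{\left(d \right)} = -4 + 6 = 2$)
$M{\left(J,Y \right)} = \frac{4}{3}$ ($M{\left(J,Y \right)} = \frac{1}{3} \cdot 4 = \frac{4}{3}$)
$u{\left(R \right)} = \left(2 + R\right) \left(3 + R\right)$ ($u{\left(R \right)} = \left(R + 2\right) \left(R + 3\right) = \left(2 + R\right) \left(3 + R\right)$)
$A = - \frac{382}{135}$ ($A = \frac{\frac{4}{3} + 126}{10 - 55} = \frac{382}{3 \left(-45\right)} = \frac{382}{3} \left(- \frac{1}{45}\right) = - \frac{382}{135} \approx -2.8296$)
$u{\left(-35 \right)} A = \left(6 + \left(-35\right)^{2} + 5 \left(-35\right)\right) \left(- \frac{382}{135}\right) = \left(6 + 1225 - 175\right) \left(- \frac{382}{135}\right) = 1056 \left(- \frac{382}{135}\right) = - \frac{134464}{45}$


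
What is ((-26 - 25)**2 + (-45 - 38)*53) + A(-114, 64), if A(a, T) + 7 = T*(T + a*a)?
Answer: 834035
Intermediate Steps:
A(a, T) = -7 + T*(T + a**2) (A(a, T) = -7 + T*(T + a*a) = -7 + T*(T + a**2))
((-26 - 25)**2 + (-45 - 38)*53) + A(-114, 64) = ((-26 - 25)**2 + (-45 - 38)*53) + (-7 + 64**2 + 64*(-114)**2) = ((-51)**2 - 83*53) + (-7 + 4096 + 64*12996) = (2601 - 4399) + (-7 + 4096 + 831744) = -1798 + 835833 = 834035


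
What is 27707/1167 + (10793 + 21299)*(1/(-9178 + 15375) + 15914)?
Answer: 3693418447646755/7231899 ≈ 5.1071e+8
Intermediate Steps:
27707/1167 + (10793 + 21299)*(1/(-9178 + 15375) + 15914) = 27707*(1/1167) + 32092*(1/6197 + 15914) = 27707/1167 + 32092*(1/6197 + 15914) = 27707/1167 + 32092*(98619059/6197) = 27707/1167 + 3164882841428/6197 = 3693418447646755/7231899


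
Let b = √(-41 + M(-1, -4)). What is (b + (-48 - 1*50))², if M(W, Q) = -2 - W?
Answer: (98 - I*√42)² ≈ 9562.0 - 1270.2*I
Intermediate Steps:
b = I*√42 (b = √(-41 + (-2 - 1*(-1))) = √(-41 + (-2 + 1)) = √(-41 - 1) = √(-42) = I*√42 ≈ 6.4807*I)
(b + (-48 - 1*50))² = (I*√42 + (-48 - 1*50))² = (I*√42 + (-48 - 50))² = (I*√42 - 98)² = (-98 + I*√42)²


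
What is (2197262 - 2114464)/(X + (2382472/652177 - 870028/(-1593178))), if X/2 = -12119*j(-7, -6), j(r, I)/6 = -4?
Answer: 21507485287049947/151105734384687311 ≈ 0.14233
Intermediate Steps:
j(r, I) = -24 (j(r, I) = 6*(-4) = -24)
X = 581712 (X = 2*(-12119*(-24)) = 2*290856 = 581712)
(2197262 - 2114464)/(X + (2382472/652177 - 870028/(-1593178))) = (2197262 - 2114464)/(581712 + (2382472/652177 - 870028/(-1593178))) = 82798/(581712 + (2382472*(1/652177) - 870028*(-1/1593178))) = 82798/(581712 + (2382472/652177 + 435014/796589)) = 82798/(581712 + 2181557113486/519517024253) = 82798/(302211468769374622/519517024253) = 82798*(519517024253/302211468769374622) = 21507485287049947/151105734384687311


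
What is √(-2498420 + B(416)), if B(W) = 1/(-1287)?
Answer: I*√459811715363/429 ≈ 1580.6*I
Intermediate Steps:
B(W) = -1/1287
√(-2498420 + B(416)) = √(-2498420 - 1/1287) = √(-3215466541/1287) = I*√459811715363/429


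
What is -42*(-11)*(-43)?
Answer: -19866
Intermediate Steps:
-42*(-11)*(-43) = 462*(-43) = -19866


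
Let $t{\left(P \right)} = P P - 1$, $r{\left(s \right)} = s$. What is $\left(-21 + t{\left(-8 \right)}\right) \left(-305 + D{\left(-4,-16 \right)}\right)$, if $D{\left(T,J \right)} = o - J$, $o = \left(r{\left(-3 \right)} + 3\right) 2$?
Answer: $-12138$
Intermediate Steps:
$t{\left(P \right)} = -1 + P^{2}$ ($t{\left(P \right)} = P^{2} - 1 = -1 + P^{2}$)
$o = 0$ ($o = \left(-3 + 3\right) 2 = 0 \cdot 2 = 0$)
$D{\left(T,J \right)} = - J$ ($D{\left(T,J \right)} = 0 - J = - J$)
$\left(-21 + t{\left(-8 \right)}\right) \left(-305 + D{\left(-4,-16 \right)}\right) = \left(-21 - \left(1 - \left(-8\right)^{2}\right)\right) \left(-305 - -16\right) = \left(-21 + \left(-1 + 64\right)\right) \left(-305 + 16\right) = \left(-21 + 63\right) \left(-289\right) = 42 \left(-289\right) = -12138$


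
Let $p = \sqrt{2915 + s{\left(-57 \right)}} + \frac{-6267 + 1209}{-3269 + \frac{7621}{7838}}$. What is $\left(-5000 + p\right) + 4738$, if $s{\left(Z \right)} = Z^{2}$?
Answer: $- \frac{741270362}{2846089} + 2 \sqrt{1541} \approx -181.94$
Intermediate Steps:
$p = \frac{4404956}{2846089} + 2 \sqrt{1541}$ ($p = \sqrt{2915 + \left(-57\right)^{2}} + \frac{-6267 + 1209}{-3269 + \frac{7621}{7838}} = \sqrt{2915 + 3249} - \frac{5058}{-3269 + 7621 \cdot \frac{1}{7838}} = \sqrt{6164} - \frac{5058}{-3269 + \frac{7621}{7838}} = 2 \sqrt{1541} - \frac{5058}{- \frac{25614801}{7838}} = 2 \sqrt{1541} - - \frac{4404956}{2846089} = 2 \sqrt{1541} + \frac{4404956}{2846089} = \frac{4404956}{2846089} + 2 \sqrt{1541} \approx 80.059$)
$\left(-5000 + p\right) + 4738 = \left(-5000 + \left(\frac{4404956}{2846089} + 2 \sqrt{1541}\right)\right) + 4738 = \left(- \frac{14226040044}{2846089} + 2 \sqrt{1541}\right) + 4738 = - \frac{741270362}{2846089} + 2 \sqrt{1541}$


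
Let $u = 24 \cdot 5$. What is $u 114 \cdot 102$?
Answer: $1395360$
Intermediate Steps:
$u = 120$
$u 114 \cdot 102 = 120 \cdot 114 \cdot 102 = 13680 \cdot 102 = 1395360$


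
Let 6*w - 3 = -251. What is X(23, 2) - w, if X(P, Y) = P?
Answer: 193/3 ≈ 64.333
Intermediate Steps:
w = -124/3 (w = 1/2 + (1/6)*(-251) = 1/2 - 251/6 = -124/3 ≈ -41.333)
X(23, 2) - w = 23 - 1*(-124/3) = 23 + 124/3 = 193/3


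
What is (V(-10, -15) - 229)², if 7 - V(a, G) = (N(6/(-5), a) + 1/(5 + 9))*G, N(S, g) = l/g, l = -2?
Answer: 9308601/196 ≈ 47493.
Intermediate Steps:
N(S, g) = -2/g
V(a, G) = 7 - G*(1/14 - 2/a) (V(a, G) = 7 - (-2/a + 1/(5 + 9))*G = 7 - (-2/a + 1/14)*G = 7 - (1/14 - 2/a)*G = 7 - G*(1/14 - 2/a))
(V(-10, -15) - 229)² = ((7 - 1/14*(-15) + 2*(-15)/(-10)) - 229)² = ((7 + 15/14 + 2*(-15)*(-⅒)) - 229)² = ((7 + 15/14 + 3) - 229)² = (155/14 - 229)² = (-3051/14)² = 9308601/196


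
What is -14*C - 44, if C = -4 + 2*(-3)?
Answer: 96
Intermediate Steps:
C = -10 (C = -4 - 6 = -10)
-14*C - 44 = -14*(-10) - 44 = 140 - 44 = 96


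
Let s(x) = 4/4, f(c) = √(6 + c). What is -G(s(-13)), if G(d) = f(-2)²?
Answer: -4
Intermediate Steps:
s(x) = 1 (s(x) = 4*(¼) = 1)
G(d) = 4 (G(d) = (√(6 - 2))² = (√4)² = 2² = 4)
-G(s(-13)) = -1*4 = -4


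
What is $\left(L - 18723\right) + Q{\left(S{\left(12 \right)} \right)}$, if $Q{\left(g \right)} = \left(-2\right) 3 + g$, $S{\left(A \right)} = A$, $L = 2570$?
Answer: $-16147$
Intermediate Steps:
$Q{\left(g \right)} = -6 + g$
$\left(L - 18723\right) + Q{\left(S{\left(12 \right)} \right)} = \left(2570 - 18723\right) + \left(-6 + 12\right) = -16153 + 6 = -16147$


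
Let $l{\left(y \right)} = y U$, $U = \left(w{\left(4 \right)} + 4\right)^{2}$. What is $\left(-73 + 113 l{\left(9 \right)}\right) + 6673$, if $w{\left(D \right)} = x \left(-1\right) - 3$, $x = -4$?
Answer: $32025$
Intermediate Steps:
$w{\left(D \right)} = 1$ ($w{\left(D \right)} = \left(-4\right) \left(-1\right) - 3 = 4 - 3 = 1$)
$U = 25$ ($U = \left(1 + 4\right)^{2} = 5^{2} = 25$)
$l{\left(y \right)} = 25 y$ ($l{\left(y \right)} = y 25 = 25 y$)
$\left(-73 + 113 l{\left(9 \right)}\right) + 6673 = \left(-73 + 113 \cdot 25 \cdot 9\right) + 6673 = \left(-73 + 113 \cdot 225\right) + 6673 = \left(-73 + 25425\right) + 6673 = 25352 + 6673 = 32025$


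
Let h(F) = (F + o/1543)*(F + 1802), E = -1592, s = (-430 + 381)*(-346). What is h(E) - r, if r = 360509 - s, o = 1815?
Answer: -1045579975/1543 ≈ -6.7763e+5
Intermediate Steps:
s = 16954 (s = -49*(-346) = 16954)
h(F) = (1802 + F)*(1815/1543 + F) (h(F) = (F + 1815/1543)*(F + 1802) = (F + 1815*(1/1543))*(1802 + F) = (F + 1815/1543)*(1802 + F) = (1815/1543 + F)*(1802 + F) = (1802 + F)*(1815/1543 + F))
r = 343555 (r = 360509 - 1*16954 = 360509 - 16954 = 343555)
h(E) - r = (3270630/1543 + (-1592)² + (2782301/1543)*(-1592)) - 1*343555 = (3270630/1543 + 2534464 - 4429423192/1543) - 343555 = -515474610/1543 - 343555 = -1045579975/1543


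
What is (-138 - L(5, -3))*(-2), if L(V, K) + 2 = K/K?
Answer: 274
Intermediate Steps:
L(V, K) = -1 (L(V, K) = -2 + K/K = -2 + 1 = -1)
(-138 - L(5, -3))*(-2) = (-138 - 1*(-1))*(-2) = (-138 + 1)*(-2) = -137*(-2) = 274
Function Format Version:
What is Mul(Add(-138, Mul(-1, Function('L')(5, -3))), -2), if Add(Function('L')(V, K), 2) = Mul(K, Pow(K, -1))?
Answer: 274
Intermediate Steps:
Function('L')(V, K) = -1 (Function('L')(V, K) = Add(-2, Mul(K, Pow(K, -1))) = Add(-2, 1) = -1)
Mul(Add(-138, Mul(-1, Function('L')(5, -3))), -2) = Mul(Add(-138, Mul(-1, -1)), -2) = Mul(Add(-138, 1), -2) = Mul(-137, -2) = 274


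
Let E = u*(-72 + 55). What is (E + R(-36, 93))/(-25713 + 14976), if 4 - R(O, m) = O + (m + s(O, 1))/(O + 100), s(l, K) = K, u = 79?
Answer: 41743/343584 ≈ 0.12149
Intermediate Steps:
E = -1343 (E = 79*(-72 + 55) = 79*(-17) = -1343)
R(O, m) = 4 - O - (1 + m)/(100 + O) (R(O, m) = 4 - (O + (m + 1)/(O + 100)) = 4 - (O + (1 + m)/(100 + O)) = 4 + (-O - (1 + m)/(100 + O)) = 4 - O - (1 + m)/(100 + O))
(E + R(-36, 93))/(-25713 + 14976) = (-1343 + (399 - 1*93 - 1*(-36)² - 96*(-36))/(100 - 36))/(-25713 + 14976) = (-1343 + (399 - 93 - 1*1296 + 3456)/64)/(-10737) = (-1343 + (399 - 93 - 1296 + 3456)/64)*(-1/10737) = (-1343 + (1/64)*2466)*(-1/10737) = (-1343 + 1233/32)*(-1/10737) = -41743/32*(-1/10737) = 41743/343584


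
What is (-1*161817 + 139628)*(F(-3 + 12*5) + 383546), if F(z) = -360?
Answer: -8502514154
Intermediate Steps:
(-1*161817 + 139628)*(F(-3 + 12*5) + 383546) = (-1*161817 + 139628)*(-360 + 383546) = (-161817 + 139628)*383186 = -22189*383186 = -8502514154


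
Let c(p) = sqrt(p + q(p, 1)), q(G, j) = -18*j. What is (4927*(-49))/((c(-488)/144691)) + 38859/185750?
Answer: 38859/185750 + 34931735293*I*sqrt(506)/506 ≈ 0.2092 + 1.5529e+9*I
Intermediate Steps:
c(p) = sqrt(-18 + p) (c(p) = sqrt(p - 18*1) = sqrt(p - 18) = sqrt(-18 + p))
(4927*(-49))/((c(-488)/144691)) + 38859/185750 = (4927*(-49))/((sqrt(-18 - 488)/144691)) + 38859/185750 = -241423*(-144691*I*sqrt(506)/506) + 38859*(1/185750) = -241423*(-144691*I*sqrt(506)/506) + 38859/185750 = -(-34931735293)*I*sqrt(506)/506 + 38859/185750 = 34931735293*I*sqrt(506)/506 + 38859/185750 = 38859/185750 + 34931735293*I*sqrt(506)/506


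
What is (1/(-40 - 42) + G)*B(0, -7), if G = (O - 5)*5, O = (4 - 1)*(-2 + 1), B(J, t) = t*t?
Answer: -160769/82 ≈ -1960.6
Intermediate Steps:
B(J, t) = t**2
O = -3 (O = 3*(-1) = -3)
G = -40 (G = (-3 - 5)*5 = -8*5 = -40)
(1/(-40 - 42) + G)*B(0, -7) = (1/(-40 - 42) - 40)*(-7)**2 = (1/(-82) - 40)*49 = (-1/82 - 40)*49 = -3281/82*49 = -160769/82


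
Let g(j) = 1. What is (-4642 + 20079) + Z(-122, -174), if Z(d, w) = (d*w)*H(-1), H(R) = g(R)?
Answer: 36665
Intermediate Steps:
H(R) = 1
Z(d, w) = d*w (Z(d, w) = (d*w)*1 = d*w)
(-4642 + 20079) + Z(-122, -174) = (-4642 + 20079) - 122*(-174) = 15437 + 21228 = 36665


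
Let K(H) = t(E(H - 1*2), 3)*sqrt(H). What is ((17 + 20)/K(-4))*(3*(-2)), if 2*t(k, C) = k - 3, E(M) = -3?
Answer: -37*I ≈ -37.0*I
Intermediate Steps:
t(k, C) = -3/2 + k/2 (t(k, C) = (k - 3)/2 = (-3 + k)/2 = -3/2 + k/2)
K(H) = -3*sqrt(H) (K(H) = (-3/2 + (1/2)*(-3))*sqrt(H) = (-3/2 - 3/2)*sqrt(H) = -3*sqrt(H))
((17 + 20)/K(-4))*(3*(-2)) = ((17 + 20)/((-6*I)))*(3*(-2)) = (37/((-6*I)))*(-6) = (37*(I/6))*(-6) = (37*I/6)*(-6) = -37*I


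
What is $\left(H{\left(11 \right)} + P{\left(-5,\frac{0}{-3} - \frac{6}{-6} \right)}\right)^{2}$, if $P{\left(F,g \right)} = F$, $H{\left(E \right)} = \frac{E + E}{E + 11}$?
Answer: $16$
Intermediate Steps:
$H{\left(E \right)} = \frac{2 E}{11 + E}$
$\left(H{\left(11 \right)} + P{\left(-5,\frac{0}{-3} - \frac{6}{-6} \right)}\right)^{2} = \left(2 \cdot 11 \frac{1}{11 + 11} - 5\right)^{2} = \left(2 \cdot 11 \cdot \frac{1}{22} - 5\right)^{2} = \left(1 - 5\right)^{2} = \left(-4\right)^{2} = 16$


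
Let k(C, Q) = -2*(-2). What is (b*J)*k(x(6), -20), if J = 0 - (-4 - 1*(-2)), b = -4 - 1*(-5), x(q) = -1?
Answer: 8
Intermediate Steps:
b = 1 (b = -4 + 5 = 1)
J = 2 (J = 0 - (-4 + 2) = 0 - 1*(-2) = 0 + 2 = 2)
k(C, Q) = 4
(b*J)*k(x(6), -20) = (1*2)*4 = 2*4 = 8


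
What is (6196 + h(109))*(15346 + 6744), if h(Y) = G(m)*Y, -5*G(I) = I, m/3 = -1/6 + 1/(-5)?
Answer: 686996791/5 ≈ 1.3740e+8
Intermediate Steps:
m = -11/10 (m = 3*(-1/6 + 1/(-5)) = 3*(-1*⅙ + 1*(-⅕)) = 3*(-⅙ - ⅕) = 3*(-11/30) = -11/10 ≈ -1.1000)
G(I) = -I/5
h(Y) = 11*Y/50 (h(Y) = (-⅕*(-11/10))*Y = 11*Y/50)
(6196 + h(109))*(15346 + 6744) = (6196 + (11/50)*109)*(15346 + 6744) = (6196 + 1199/50)*22090 = (310999/50)*22090 = 686996791/5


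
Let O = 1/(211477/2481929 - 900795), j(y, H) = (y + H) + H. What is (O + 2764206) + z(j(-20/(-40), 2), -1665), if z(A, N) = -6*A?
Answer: 6179899928936062033/2235709022078 ≈ 2.7642e+6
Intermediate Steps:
j(y, H) = y + 2*H (j(y, H) = (H + y) + H = y + 2*H)
O = -2481929/2235709022078 (O = 1/(211477*(1/2481929) - 900795) = 1/(211477/2481929 - 900795) = 1/(-2235709022078/2481929) = -2481929/2235709022078 ≈ -1.1101e-6)
(O + 2764206) + z(j(-20/(-40), 2), -1665) = (-2481929/2235709022078 + 2764206) - 6*(-20/(-40) + 2*2) = 6179960293079658139/2235709022078 - 6*(-20*(-1/40) + 4) = 6179960293079658139/2235709022078 - 6*(½ + 4) = 6179960293079658139/2235709022078 - 6*9/2 = 6179960293079658139/2235709022078 - 27 = 6179899928936062033/2235709022078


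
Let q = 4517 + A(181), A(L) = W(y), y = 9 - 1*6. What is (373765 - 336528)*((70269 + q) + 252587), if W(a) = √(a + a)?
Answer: 12190388401 + 37237*√6 ≈ 1.2190e+10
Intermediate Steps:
y = 3 (y = 9 - 6 = 3)
W(a) = √2*√a (W(a) = √(2*a) = √2*√a)
A(L) = √6 (A(L) = √2*√3 = √6)
q = 4517 + √6 ≈ 4519.5
(373765 - 336528)*((70269 + q) + 252587) = (373765 - 336528)*((70269 + (4517 + √6)) + 252587) = 37237*((74786 + √6) + 252587) = 37237*(327373 + √6) = 12190388401 + 37237*√6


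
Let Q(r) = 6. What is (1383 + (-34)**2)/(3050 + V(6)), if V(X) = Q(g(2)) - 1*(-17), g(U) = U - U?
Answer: 2539/3073 ≈ 0.82623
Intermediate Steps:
g(U) = 0
V(X) = 23 (V(X) = 6 - 1*(-17) = 6 + 17 = 23)
(1383 + (-34)**2)/(3050 + V(6)) = (1383 + (-34)**2)/(3050 + 23) = (1383 + 1156)/3073 = 2539*(1/3073) = 2539/3073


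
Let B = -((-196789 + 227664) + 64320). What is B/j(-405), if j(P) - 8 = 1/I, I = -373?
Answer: -35507735/2983 ≈ -11903.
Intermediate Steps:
j(P) = 2983/373 (j(P) = 8 + 1/(-373) = 8 - 1/373 = 2983/373)
B = -95195 (B = -(30875 + 64320) = -1*95195 = -95195)
B/j(-405) = -95195/2983/373 = -95195*373/2983 = -35507735/2983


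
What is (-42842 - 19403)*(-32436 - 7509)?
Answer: 2486376525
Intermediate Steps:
(-42842 - 19403)*(-32436 - 7509) = -62245*(-39945) = 2486376525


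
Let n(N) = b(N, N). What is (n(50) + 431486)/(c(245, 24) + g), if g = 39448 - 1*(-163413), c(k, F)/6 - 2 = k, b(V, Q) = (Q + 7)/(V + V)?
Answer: 43148657/20434300 ≈ 2.1116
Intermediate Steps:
b(V, Q) = (7 + Q)/(2*V) (b(V, Q) = (7 + Q)/((2*V)) = (7 + Q)*(1/(2*V)) = (7 + Q)/(2*V))
c(k, F) = 12 + 6*k
n(N) = (7 + N)/(2*N)
g = 202861 (g = 39448 + 163413 = 202861)
(n(50) + 431486)/(c(245, 24) + g) = ((½)*(7 + 50)/50 + 431486)/((12 + 6*245) + 202861) = ((½)*(1/50)*57 + 431486)/((12 + 1470) + 202861) = (57/100 + 431486)/(1482 + 202861) = (43148657/100)/204343 = (43148657/100)*(1/204343) = 43148657/20434300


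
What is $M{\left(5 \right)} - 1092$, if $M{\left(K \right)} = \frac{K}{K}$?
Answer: $-1091$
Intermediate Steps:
$M{\left(K \right)} = 1$
$M{\left(5 \right)} - 1092 = 1 - 1092 = -1091$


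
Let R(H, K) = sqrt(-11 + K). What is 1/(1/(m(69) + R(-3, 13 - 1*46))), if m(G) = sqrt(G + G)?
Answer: sqrt(138) + 2*I*sqrt(11) ≈ 11.747 + 6.6332*I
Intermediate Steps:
m(G) = sqrt(2)*sqrt(G) (m(G) = sqrt(2*G) = sqrt(2)*sqrt(G))
1/(1/(m(69) + R(-3, 13 - 1*46))) = 1/(1/(sqrt(2)*sqrt(69) + sqrt(-11 + (13 - 1*46)))) = 1/(1/(sqrt(138) + sqrt(-11 + (13 - 46)))) = 1/(1/(sqrt(138) + sqrt(-11 - 33))) = 1/(1/(sqrt(138) + sqrt(-44))) = 1/(1/(sqrt(138) + 2*I*sqrt(11))) = sqrt(138) + 2*I*sqrt(11)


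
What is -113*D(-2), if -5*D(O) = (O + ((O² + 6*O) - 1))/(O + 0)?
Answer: 1243/10 ≈ 124.30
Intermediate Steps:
D(O) = -(-1 + O² + 7*O)/(5*O) (D(O) = -(O + ((O² + 6*O) - 1))/(5*(O + 0)) = -(O + (-1 + O² + 6*O))/(5*O) = -(-1 + O² + 7*O)/(5*O))
-113*D(-2) = -113*(1 - 1*(-2)*(7 - 2))/(5*(-2)) = -113*(-1)*(1 - 1*(-2)*5)/(5*2) = -113*(-1)*(1 + 10)/(5*2) = -113*(-1)*11/(5*2) = -113*(-11/10) = 1243/10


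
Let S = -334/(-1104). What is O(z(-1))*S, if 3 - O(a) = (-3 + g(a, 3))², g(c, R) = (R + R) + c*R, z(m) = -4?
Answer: -2171/92 ≈ -23.598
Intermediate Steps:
g(c, R) = 2*R + R*c
O(a) = 3 - (3 + 3*a)² (O(a) = 3 - (-3 + 3*(2 + a))² = 3 - (-3 + (6 + 3*a))² = 3 - (3 + 3*a)²)
S = 167/552 (S = -334*(-1/1104) = 167/552 ≈ 0.30254)
O(z(-1))*S = (3 - 9*(1 - 4)²)*(167/552) = (3 - 9*(-3)²)*(167/552) = (3 - 9*9)*(167/552) = (3 - 81)*(167/552) = -78*167/552 = -2171/92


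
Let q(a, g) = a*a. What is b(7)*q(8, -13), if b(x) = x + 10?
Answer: 1088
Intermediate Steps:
q(a, g) = a²
b(x) = 10 + x
b(7)*q(8, -13) = (10 + 7)*8² = 17*64 = 1088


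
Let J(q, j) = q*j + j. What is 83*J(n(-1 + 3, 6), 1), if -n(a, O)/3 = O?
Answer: -1411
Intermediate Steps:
n(a, O) = -3*O
J(q, j) = j + j*q (J(q, j) = j*q + j = j + j*q)
83*J(n(-1 + 3, 6), 1) = 83*(1*(1 - 3*6)) = 83*(1*(1 - 18)) = 83*(1*(-17)) = 83*(-17) = -1411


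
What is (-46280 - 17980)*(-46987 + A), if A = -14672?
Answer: 3962207340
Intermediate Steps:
(-46280 - 17980)*(-46987 + A) = (-46280 - 17980)*(-46987 - 14672) = -64260*(-61659) = 3962207340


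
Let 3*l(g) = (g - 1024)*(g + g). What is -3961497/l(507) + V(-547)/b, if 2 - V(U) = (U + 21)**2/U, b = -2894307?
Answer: 3421569977621/150930391898 ≈ 22.670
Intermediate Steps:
l(g) = 2*g*(-1024 + g)/3 (l(g) = ((g - 1024)*(g + g))/3 = ((-1024 + g)*(2*g))/3 = (2*g*(-1024 + g))/3 = 2*g*(-1024 + g)/3)
V(U) = 2 - (21 + U)**2/U (V(U) = 2 - (U + 21)**2/U = 2 - (21 + U)**2/U)
-3961497/l(507) + V(-547)/b = -3961497*1/(338*(-1024 + 507)) + (2 - 1*(21 - 547)**2/(-547))/(-2894307) = -3961497/((2/3)*507*(-517)) + (2 - 1*(-1/547)*(-526)**2)*(-1/2894307) = -3961497/(-174746) + (2 - 1*(-1/547)*276676)*(-1/2894307) = -3961497*(-1/174746) + (2 + 276676/547)*(-1/2894307) = 3961497/174746 + (277770/547)*(-1/2894307) = 3961497/174746 - 1970/11228269 = 3421569977621/150930391898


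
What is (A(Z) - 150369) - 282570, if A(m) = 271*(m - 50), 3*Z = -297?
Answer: -473318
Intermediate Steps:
Z = -99 (Z = (⅓)*(-297) = -99)
A(m) = -13550 + 271*m (A(m) = 271*(-50 + m) = -13550 + 271*m)
(A(Z) - 150369) - 282570 = ((-13550 + 271*(-99)) - 150369) - 282570 = ((-13550 - 26829) - 150369) - 282570 = (-40379 - 150369) - 282570 = -190748 - 282570 = -473318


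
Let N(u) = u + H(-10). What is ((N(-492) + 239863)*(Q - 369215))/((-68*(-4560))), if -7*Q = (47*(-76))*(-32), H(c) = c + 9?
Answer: -21533797011/72352 ≈ -2.9763e+5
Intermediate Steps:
H(c) = 9 + c
Q = -114304/7 (Q = -47*(-76)*(-32)/7 = -(-3572)*(-32)/7 = -⅐*114304 = -114304/7 ≈ -16329.)
N(u) = -1 + u (N(u) = u + (9 - 10) = u - 1 = -1 + u)
((N(-492) + 239863)*(Q - 369215))/((-68*(-4560))) = (((-1 - 492) + 239863)*(-114304/7 - 369215))/((-68*(-4560))) = ((-493 + 239863)*(-2698809/7))/310080 = (239370*(-2698809/7))*(1/310080) = -646013910330/7*1/310080 = -21533797011/72352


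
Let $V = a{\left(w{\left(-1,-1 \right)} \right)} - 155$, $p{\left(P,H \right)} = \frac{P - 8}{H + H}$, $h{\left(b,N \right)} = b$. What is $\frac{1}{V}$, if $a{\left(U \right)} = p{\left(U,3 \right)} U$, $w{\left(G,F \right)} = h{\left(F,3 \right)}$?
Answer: $- \frac{2}{307} \approx -0.0065147$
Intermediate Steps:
$w{\left(G,F \right)} = F$
$p{\left(P,H \right)} = \frac{-8 + P}{2 H}$
$a{\left(U \right)} = U \left(- \frac{4}{3} + \frac{U}{6}\right)$ ($a{\left(U \right)} = \frac{-8 + U}{2 \cdot 3} U = \frac{1}{2} \cdot \frac{1}{3} \left(-8 + U\right) U = \left(- \frac{4}{3} + \frac{U}{6}\right) U = U \left(- \frac{4}{3} + \frac{U}{6}\right)$)
$V = - \frac{307}{2}$ ($V = \frac{1}{6} \left(-1\right) \left(-8 - 1\right) - 155 = \frac{1}{6} \left(-1\right) \left(-9\right) - 155 = \frac{3}{2} - 155 = - \frac{307}{2} \approx -153.5$)
$\frac{1}{V} = \frac{1}{- \frac{307}{2}} = - \frac{2}{307}$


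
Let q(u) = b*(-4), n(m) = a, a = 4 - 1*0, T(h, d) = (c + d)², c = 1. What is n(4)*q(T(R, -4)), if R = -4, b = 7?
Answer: -112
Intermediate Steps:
T(h, d) = (1 + d)²
a = 4 (a = 4 + 0 = 4)
n(m) = 4
q(u) = -28 (q(u) = 7*(-4) = -28)
n(4)*q(T(R, -4)) = 4*(-28) = -112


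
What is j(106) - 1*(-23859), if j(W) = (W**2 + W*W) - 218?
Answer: 46113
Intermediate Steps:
j(W) = -218 + 2*W**2 (j(W) = (W**2 + W**2) - 218 = 2*W**2 - 218 = -218 + 2*W**2)
j(106) - 1*(-23859) = (-218 + 2*106**2) - 1*(-23859) = (-218 + 2*11236) + 23859 = (-218 + 22472) + 23859 = 22254 + 23859 = 46113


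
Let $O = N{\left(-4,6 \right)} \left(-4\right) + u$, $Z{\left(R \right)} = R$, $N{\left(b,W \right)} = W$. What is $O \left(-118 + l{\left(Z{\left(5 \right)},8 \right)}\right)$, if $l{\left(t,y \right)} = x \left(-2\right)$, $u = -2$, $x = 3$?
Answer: $3224$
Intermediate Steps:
$l{\left(t,y \right)} = -6$ ($l{\left(t,y \right)} = 3 \left(-2\right) = -6$)
$O = -26$ ($O = 6 \left(-4\right) - 2 = -24 - 2 = -26$)
$O \left(-118 + l{\left(Z{\left(5 \right)},8 \right)}\right) = - 26 \left(-118 - 6\right) = \left(-26\right) \left(-124\right) = 3224$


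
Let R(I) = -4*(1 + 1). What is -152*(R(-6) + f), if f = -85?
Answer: 14136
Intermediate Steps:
R(I) = -8 (R(I) = -4*2 = -8)
-152*(R(-6) + f) = -152*(-8 - 85) = -152*(-93) = 14136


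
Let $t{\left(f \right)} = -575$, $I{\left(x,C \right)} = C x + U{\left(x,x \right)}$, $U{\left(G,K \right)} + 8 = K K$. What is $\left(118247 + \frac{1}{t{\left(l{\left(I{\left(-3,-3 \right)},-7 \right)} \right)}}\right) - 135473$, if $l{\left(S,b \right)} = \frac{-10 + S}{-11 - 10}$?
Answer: $- \frac{9904951}{575} \approx -17226.0$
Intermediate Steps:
$U{\left(G,K \right)} = -8 + K^{2}$ ($U{\left(G,K \right)} = -8 + K K = -8 + K^{2}$)
$I{\left(x,C \right)} = -8 + x^{2} + C x$ ($I{\left(x,C \right)} = C x + \left(-8 + x^{2}\right) = -8 + x^{2} + C x$)
$l{\left(S,b \right)} = \frac{10}{21} - \frac{S}{21}$ ($l{\left(S,b \right)} = \frac{-10 + S}{-21} = \left(-10 + S\right) \left(- \frac{1}{21}\right) = \frac{10}{21} - \frac{S}{21}$)
$\left(118247 + \frac{1}{t{\left(l{\left(I{\left(-3,-3 \right)},-7 \right)} \right)}}\right) - 135473 = \left(118247 + \frac{1}{-575}\right) - 135473 = \left(118247 - \frac{1}{575}\right) - 135473 = \frac{67992024}{575} - 135473 = - \frac{9904951}{575}$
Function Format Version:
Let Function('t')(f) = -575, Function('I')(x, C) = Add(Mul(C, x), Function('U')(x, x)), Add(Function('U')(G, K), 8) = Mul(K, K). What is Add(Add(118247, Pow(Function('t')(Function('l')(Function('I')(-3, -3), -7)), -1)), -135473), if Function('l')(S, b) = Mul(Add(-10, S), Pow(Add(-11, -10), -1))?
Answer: Rational(-9904951, 575) ≈ -17226.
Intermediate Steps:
Function('U')(G, K) = Add(-8, Pow(K, 2)) (Function('U')(G, K) = Add(-8, Mul(K, K)) = Add(-8, Pow(K, 2)))
Function('I')(x, C) = Add(-8, Pow(x, 2), Mul(C, x)) (Function('I')(x, C) = Add(Mul(C, x), Add(-8, Pow(x, 2))) = Add(-8, Pow(x, 2), Mul(C, x)))
Function('l')(S, b) = Add(Rational(10, 21), Mul(Rational(-1, 21), S)) (Function('l')(S, b) = Mul(Add(-10, S), Pow(-21, -1)) = Mul(Add(-10, S), Rational(-1, 21)) = Add(Rational(10, 21), Mul(Rational(-1, 21), S)))
Add(Add(118247, Pow(Function('t')(Function('l')(Function('I')(-3, -3), -7)), -1)), -135473) = Add(Add(118247, Pow(-575, -1)), -135473) = Add(Add(118247, Rational(-1, 575)), -135473) = Add(Rational(67992024, 575), -135473) = Rational(-9904951, 575)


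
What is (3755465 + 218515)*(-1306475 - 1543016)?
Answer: -11323820244180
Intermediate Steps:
(3755465 + 218515)*(-1306475 - 1543016) = 3973980*(-2849491) = -11323820244180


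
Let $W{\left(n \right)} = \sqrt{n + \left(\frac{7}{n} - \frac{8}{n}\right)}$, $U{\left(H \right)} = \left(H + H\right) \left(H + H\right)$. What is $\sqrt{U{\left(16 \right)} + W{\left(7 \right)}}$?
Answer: $\frac{2 \sqrt{12544 + 7 \sqrt{21}}}{7} \approx 32.041$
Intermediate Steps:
$U{\left(H \right)} = 4 H^{2}$ ($U{\left(H \right)} = 2 H 2 H = 4 H^{2}$)
$W{\left(n \right)} = \sqrt{n - \frac{1}{n}}$
$\sqrt{U{\left(16 \right)} + W{\left(7 \right)}} = \sqrt{4 \cdot 16^{2} + \sqrt{7 - \frac{1}{7}}} = \sqrt{4 \cdot 256 + \sqrt{7 - \frac{1}{7}}} = \sqrt{1024 + \sqrt{7 - \frac{1}{7}}} = \sqrt{1024 + \sqrt{\frac{48}{7}}} = \sqrt{1024 + \frac{4 \sqrt{21}}{7}}$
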